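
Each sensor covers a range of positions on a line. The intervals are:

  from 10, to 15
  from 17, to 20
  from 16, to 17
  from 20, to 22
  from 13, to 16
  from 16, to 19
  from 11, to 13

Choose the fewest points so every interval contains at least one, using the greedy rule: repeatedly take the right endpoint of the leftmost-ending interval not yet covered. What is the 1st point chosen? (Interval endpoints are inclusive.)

Process intervals by earliest right end; each time one isn't hit yet, stab at its right endpoint.
By right end: [11,13]  [10,15]  [13,16]  [16,17]  [16,19]  [17,20]  [20,22]
[11,13] uncovered → point at 13; [16,17] uncovered → point at 17; [20,22] uncovered → point at 22.
Points: 13, 17, 22 (3 total).

13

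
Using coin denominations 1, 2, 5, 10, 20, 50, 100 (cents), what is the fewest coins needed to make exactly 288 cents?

8

Use the largest denomination that fits, subtract, and repeat.
288 = 2×100 + 1×50 + 1×20 + 1×10 + 1×5 + 1×2 + 1×1
Total coins = 2 + 1 + 1 + 1 + 1 + 1 + 1 = 8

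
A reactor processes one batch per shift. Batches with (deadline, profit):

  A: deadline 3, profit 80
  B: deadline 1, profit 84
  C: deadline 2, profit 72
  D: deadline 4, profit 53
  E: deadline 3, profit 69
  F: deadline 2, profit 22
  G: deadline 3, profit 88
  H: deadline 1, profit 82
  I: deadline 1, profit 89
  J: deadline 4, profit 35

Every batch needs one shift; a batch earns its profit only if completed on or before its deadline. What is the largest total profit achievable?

310

By profit: I(d1,89), G(d3,88), B(d1,84), H(d1,82), A(d3,80), C(d2,72), E(d3,69), D(d4,53), J(d4,35), F(d2,22)
I→slot 1; G→slot 3; B skipped; H skipped; A→slot 2; C skipped; E skipped; D→slot 4; J skipped; F skipped.
Profit = 89 + 80 + 88 + 53 = 310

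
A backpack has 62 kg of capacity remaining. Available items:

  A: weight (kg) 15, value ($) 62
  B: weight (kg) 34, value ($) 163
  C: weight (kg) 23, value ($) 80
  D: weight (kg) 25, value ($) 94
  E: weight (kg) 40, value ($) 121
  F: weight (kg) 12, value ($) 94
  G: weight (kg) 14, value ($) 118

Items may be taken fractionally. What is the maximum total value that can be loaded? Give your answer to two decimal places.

Greedy by value/weight ratio, highest first.
Ratios (sorted): G 8.43, F 7.83, B 4.79, A 4.13, D 3.76, C 3.48, E 3.02
take G (14 @ 118); take F (12 @ 94); take B (34 @ 163); take 2/15 of A → 8.27. Capacity used 62/62.
Total value = 383.27

383.27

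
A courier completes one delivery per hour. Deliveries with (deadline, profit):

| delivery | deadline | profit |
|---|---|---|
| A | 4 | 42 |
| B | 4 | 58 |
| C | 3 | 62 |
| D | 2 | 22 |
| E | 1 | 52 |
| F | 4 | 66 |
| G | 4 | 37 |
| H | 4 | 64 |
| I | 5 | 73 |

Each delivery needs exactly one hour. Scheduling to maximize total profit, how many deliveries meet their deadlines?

5

Take jobs in profit order; each goes to the latest open slot no later than its deadline.
By profit: I(d5,73), F(d4,66), H(d4,64), C(d3,62), B(d4,58), E(d1,52), A(d4,42), G(d4,37), D(d2,22)
I→slot 5; F→slot 4; H→slot 3; C→slot 2; B→slot 1; E skipped; A skipped; G skipped; D skipped.
5 of 9 scheduled.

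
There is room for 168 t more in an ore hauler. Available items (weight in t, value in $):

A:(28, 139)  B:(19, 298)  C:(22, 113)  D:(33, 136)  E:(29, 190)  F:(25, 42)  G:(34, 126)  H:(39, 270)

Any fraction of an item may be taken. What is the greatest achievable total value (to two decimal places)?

Greedy by value/weight ratio, highest first.
Order: B (298/19=15.68) > H (270/39=6.92) > E (190/29=6.55) > C (113/22=5.14) > A (139/28=4.96) > D (136/33=4.12) > G (126/34=3.71) > F (42/25=1.68)
Fill: take B (19 @ 298) → take H (39 @ 270) → take E (29 @ 190) → take C (22 @ 113) → take A (28 @ 139) → take 31/33 of D → 127.76; 168/168 used.
Total value = 1137.76

1137.76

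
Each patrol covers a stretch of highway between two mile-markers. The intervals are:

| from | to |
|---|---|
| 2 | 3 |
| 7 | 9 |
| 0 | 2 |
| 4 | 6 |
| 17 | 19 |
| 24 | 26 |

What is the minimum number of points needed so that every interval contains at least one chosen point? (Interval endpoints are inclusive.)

Process intervals by earliest right end; each time one isn't hit yet, stab at its right endpoint.
By right end: [0,2]  [2,3]  [4,6]  [7,9]  [17,19]  [24,26]
[0,2] uncovered → point at 2; [4,6] uncovered → point at 6; [7,9] uncovered → point at 9; [17,19] uncovered → point at 19; [24,26] uncovered → point at 26.
Points: 2, 6, 9, 19, 26 (5 total).

5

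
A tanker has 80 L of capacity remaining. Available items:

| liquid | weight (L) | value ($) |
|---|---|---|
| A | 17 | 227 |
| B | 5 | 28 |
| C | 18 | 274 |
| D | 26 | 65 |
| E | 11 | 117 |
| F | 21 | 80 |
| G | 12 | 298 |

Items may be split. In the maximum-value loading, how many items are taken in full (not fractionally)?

Order: G (298/12=24.83) > C (274/18=15.22) > A (227/17=13.35) > E (117/11=10.64) > B (28/5=5.60) > F (80/21=3.81) > D (65/26=2.50)
Fill: take G (12 @ 298) → take C (18 @ 274) → take A (17 @ 227) → take E (11 @ 117) → take B (5 @ 28) → take 17/21 of F → 64.76; 80/80 used.
5 item(s) taken whole; one partial (take 17/21 of F).

5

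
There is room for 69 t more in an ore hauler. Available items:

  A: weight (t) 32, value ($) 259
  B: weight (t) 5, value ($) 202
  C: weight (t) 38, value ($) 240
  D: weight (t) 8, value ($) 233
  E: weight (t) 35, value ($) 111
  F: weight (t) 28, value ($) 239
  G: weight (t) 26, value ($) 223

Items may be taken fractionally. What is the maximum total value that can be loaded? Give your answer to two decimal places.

913.19

Sort by value per unit weight and fill in that order.
Ratios (sorted): B 40.40, D 29.12, G 8.58, F 8.54, A 8.09, C 6.32, E 3.17
take B (5 @ 202); take D (8 @ 233); take G (26 @ 223); take F (28 @ 239); take 2/32 of A → 16.19. Capacity used 69/69.
Total value = 913.19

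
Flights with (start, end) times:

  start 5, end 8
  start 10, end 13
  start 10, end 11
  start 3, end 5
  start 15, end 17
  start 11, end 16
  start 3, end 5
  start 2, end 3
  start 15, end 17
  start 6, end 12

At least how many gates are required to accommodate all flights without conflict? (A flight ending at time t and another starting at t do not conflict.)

3

starts: [2, 3, 3, 5, 6, 10, 10, 11, 15, 15]
ends:   [3, 5, 5, 8, 11, 12, 13, 16, 17, 17]
s2→1 e3→0 s3→1 s3→2 e5→1 e5→0 s5→1 s6→2 e8→1 s10→2 s10→3  — peak 3.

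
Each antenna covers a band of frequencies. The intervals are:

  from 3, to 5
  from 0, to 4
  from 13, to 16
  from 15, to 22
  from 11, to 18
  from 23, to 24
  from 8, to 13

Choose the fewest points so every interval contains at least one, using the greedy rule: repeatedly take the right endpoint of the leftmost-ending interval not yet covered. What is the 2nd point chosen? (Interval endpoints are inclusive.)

13

Sort by right endpoint; whenever an interval is uncovered, place a point at its right end.
Sorted: [0,4] [3,5] [8,13] [13,16] [11,18] [15,22] [23,24]
{[0,4],[3,5]} hit by 4; {[8,13],[13,16],[11,18]} hit by 13; {[15,22]} hit by 22; {[23,24]} hit by 24.
Points: 4, 13, 22, 24 (4 total).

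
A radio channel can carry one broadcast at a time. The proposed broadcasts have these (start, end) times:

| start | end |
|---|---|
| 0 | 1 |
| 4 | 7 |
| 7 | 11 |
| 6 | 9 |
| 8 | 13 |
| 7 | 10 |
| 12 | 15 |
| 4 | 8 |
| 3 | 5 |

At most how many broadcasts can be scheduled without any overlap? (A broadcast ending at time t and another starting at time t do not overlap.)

Sort by end time and greedily take each interval whose start is ≥ the last chosen end.
By end time: (0,1), (3,5), (4,7), (4,8), (6,9), (7,10), (7,11), (8,13), (12,15).
Pick (0,1); next start ≥ 1 → (3,5); next start ≥ 5 → (6,9); next start ≥ 9 → (12,15).
Selected 4 broadcasts.

4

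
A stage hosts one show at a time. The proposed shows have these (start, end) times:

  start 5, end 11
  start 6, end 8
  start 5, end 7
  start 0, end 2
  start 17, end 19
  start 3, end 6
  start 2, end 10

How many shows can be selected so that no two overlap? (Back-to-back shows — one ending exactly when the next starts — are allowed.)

4

Greedy by earliest finish: after sorting by end time, pick each interval compatible with the last pick.
Sorted by end: (0,2)  (3,6)  (5,7)  (6,8)  (2,10)  (5,11)  (17,19)
take (0,2); take (3,6); skip (5,7); take (6,8); take (17,19).
Selected 4 shows.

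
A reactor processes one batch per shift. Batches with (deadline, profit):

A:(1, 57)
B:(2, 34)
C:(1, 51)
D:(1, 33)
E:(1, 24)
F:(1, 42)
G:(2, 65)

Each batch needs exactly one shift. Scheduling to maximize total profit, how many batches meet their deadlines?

Take jobs in profit order; each goes to the latest open slot no later than its deadline.
By profit: G(d2,65), A(d1,57), C(d1,51), F(d1,42), B(d2,34), D(d1,33), E(d1,24)
G→slot 2; A→slot 1; C skipped; F skipped; B skipped; D skipped; E skipped.
2 of 7 scheduled.

2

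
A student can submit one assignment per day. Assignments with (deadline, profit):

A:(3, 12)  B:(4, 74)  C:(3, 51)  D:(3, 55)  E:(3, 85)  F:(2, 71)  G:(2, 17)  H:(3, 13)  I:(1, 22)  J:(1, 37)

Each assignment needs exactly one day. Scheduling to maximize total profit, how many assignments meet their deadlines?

4

Profit order: E=85 B=74 F=71 D=55 C=51 J=37 I=22 G=17 H=13 A=12
Assign: E→slot 3, B→slot 4, F→slot 2, D→slot 1, C skipped, J skipped, I skipped, G skipped, H skipped, A skipped.
Slots: [1:D] [2:F] [3:E] [4:B]
4 of 10 scheduled.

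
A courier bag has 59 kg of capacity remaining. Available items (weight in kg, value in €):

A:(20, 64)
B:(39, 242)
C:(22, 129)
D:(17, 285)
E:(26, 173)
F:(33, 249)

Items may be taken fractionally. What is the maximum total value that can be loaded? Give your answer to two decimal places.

Order: D (285/17=16.76) > F (249/33=7.55) > E (173/26=6.65) > B (242/39=6.21) > C (129/22=5.86) > A (64/20=3.20)
Fill: take D (17 @ 285) → take F (33 @ 249) → take 9/26 of E → 59.88; 59/59 used.
Total value = 593.88

593.88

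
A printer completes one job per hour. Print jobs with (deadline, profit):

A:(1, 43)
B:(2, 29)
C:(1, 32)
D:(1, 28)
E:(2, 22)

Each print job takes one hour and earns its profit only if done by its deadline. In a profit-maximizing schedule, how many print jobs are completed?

2

Sort by profit descending; place each in the latest free slot ≤ its deadline.
Profit order: A=43 C=32 B=29 D=28 E=22
Assign: A→slot 1, C skipped, B→slot 2, D skipped, E skipped.
Slots: [1:A] [2:B]
2 of 5 scheduled.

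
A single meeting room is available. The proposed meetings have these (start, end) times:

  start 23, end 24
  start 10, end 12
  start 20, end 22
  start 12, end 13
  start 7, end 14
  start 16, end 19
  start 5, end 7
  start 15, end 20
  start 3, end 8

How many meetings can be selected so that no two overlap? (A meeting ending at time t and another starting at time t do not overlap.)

Greedy by earliest finish: after sorting by end time, pick each interval compatible with the last pick.
By end time: (5,7), (3,8), (10,12), (12,13), (7,14), (16,19), (15,20), (20,22), (23,24).
Pick (5,7); next start ≥ 7 → (10,12); next start ≥ 12 → (12,13); next start ≥ 13 → (16,19); next start ≥ 19 → (20,22); next start ≥ 22 → (23,24).
Selected 6 meetings.

6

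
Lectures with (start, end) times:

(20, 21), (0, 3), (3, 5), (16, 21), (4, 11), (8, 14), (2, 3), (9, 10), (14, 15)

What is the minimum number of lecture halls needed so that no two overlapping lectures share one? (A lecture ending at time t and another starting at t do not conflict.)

Count concurrent intervals with a sweep; the peak is the room count.
starts: [0, 2, 3, 4, 8, 9, 14, 16, 20]
ends:   [3, 3, 5, 10, 11, 14, 15, 21, 21]
s0→1 s2→2 e3→1 e3→0 s3→1 s4→2 e5→1 s8→2 s9→3  — peak 3.

3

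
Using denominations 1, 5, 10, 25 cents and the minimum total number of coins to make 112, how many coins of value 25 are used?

4

112 = 4×25 + 1×10 + 2×1
Count of 25: 4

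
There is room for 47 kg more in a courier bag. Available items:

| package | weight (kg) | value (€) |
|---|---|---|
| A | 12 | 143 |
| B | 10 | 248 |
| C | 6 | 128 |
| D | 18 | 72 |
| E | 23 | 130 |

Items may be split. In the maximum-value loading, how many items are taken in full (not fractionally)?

3

Greedy by value/weight ratio, highest first.
Order: B (248/10=24.80) > C (128/6=21.33) > A (143/12=11.92) > E (130/23=5.65) > D (72/18=4.00)
Fill: take B (10 @ 248) → take C (6 @ 128) → take A (12 @ 143) → take 19/23 of E → 107.39; 47/47 used.
3 item(s) taken whole; one partial (take 19/23 of E).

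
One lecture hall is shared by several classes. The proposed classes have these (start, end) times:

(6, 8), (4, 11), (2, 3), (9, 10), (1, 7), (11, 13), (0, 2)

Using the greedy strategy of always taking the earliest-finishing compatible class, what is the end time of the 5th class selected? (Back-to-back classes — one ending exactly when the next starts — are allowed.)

Sorted by end: (0,2)  (2,3)  (1,7)  (6,8)  (9,10)  (4,11)  (11,13)
take (0,2); take (2,3); skip (1,7); take (6,8); take (9,10); take (11,13).
Selected: (0,2) (2,3) (6,8) (9,10) (11,13)

13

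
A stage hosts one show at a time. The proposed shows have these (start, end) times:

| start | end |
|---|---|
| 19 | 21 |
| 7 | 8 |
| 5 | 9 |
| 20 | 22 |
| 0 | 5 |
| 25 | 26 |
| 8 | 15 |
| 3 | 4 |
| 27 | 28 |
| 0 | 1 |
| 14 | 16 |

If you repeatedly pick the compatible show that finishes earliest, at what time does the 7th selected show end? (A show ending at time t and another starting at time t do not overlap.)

28

Greedy by earliest finish: after sorting by end time, pick each interval compatible with the last pick.
Sorted by end: (0,1)  (3,4)  (0,5)  (7,8)  (5,9)  (8,15)  (14,16)  (19,21)  (20,22)  (25,26)  (27,28)
take (0,1); take (3,4); skip (0,5); take (7,8); take (8,15); skip (14,16); take (19,21); take (25,26); take (27,28).
Selected: (0,1) (3,4) (7,8) (8,15) (19,21) (25,26) (27,28)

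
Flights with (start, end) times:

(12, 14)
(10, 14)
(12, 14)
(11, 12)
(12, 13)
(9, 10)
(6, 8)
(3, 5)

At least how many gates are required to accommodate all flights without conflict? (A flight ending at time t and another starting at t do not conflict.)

starts: [3, 6, 9, 10, 11, 12, 12, 12]
ends:   [5, 8, 10, 12, 13, 14, 14, 14]
s3→1 e5→0 s6→1 e8→0 s9→1 e10→0 s10→1 s11→2 e12→1 s12→2 s12→3 s12→4  — peak 4.

4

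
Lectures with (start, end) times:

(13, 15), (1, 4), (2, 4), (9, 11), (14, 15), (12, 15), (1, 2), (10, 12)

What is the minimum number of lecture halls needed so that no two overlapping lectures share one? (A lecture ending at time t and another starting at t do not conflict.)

starts: [1, 1, 2, 9, 10, 12, 13, 14]
ends:   [2, 4, 4, 11, 12, 15, 15, 15]
s1→1 s1→2 e2→1 s2→2 e4→1 e4→0 s9→1 s10→2 e11→1 e12→0 s12→1 s13→2 s14→3  — peak 3.

3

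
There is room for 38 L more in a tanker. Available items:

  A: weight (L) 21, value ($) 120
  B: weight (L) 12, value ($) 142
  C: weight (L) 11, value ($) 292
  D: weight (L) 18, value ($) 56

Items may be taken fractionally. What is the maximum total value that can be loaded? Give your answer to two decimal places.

519.71

Ratios (sorted): C 26.55, B 11.83, A 5.71, D 3.11
take C (11 @ 292); take B (12 @ 142); take 15/21 of A → 85.71. Capacity used 38/38.
Total value = 519.71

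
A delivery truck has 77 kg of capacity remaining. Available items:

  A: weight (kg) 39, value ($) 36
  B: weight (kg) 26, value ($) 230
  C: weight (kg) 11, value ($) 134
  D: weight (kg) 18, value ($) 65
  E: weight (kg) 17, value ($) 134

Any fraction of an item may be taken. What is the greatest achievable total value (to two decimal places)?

567.62

Greedy by value/weight ratio, highest first.
Ratios (sorted): C 12.18, B 8.85, E 7.88, D 3.61, A 0.92
take C (11 @ 134); take B (26 @ 230); take E (17 @ 134); take D (18 @ 65); take 5/39 of A → 4.62. Capacity used 77/77.
Total value = 567.62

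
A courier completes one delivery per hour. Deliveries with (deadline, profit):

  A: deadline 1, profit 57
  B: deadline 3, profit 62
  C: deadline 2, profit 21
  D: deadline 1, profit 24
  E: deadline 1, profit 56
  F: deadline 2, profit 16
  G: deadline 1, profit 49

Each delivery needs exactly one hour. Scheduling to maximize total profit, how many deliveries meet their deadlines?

Take jobs in profit order; each goes to the latest open slot no later than its deadline.
Profit order: B=62 A=57 E=56 G=49 D=24 C=21 F=16
Assign: B→slot 3, A→slot 1, E skipped, G skipped, D skipped, C→slot 2, F skipped.
Slots: [1:A] [2:C] [3:B]
3 of 7 scheduled.

3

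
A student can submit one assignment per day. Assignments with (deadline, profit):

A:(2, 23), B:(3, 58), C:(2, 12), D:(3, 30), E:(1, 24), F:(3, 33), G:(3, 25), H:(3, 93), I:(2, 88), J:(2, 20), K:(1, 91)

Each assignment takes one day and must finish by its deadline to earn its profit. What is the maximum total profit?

272

Profit order: H=93 K=91 I=88 B=58 F=33 D=30 G=25 E=24 A=23 J=20 C=12
Assign: H→slot 3, K→slot 1, I→slot 2, B skipped, F skipped, D skipped, G skipped, E skipped, A skipped, J skipped, C skipped.
Slots: [1:K] [2:I] [3:H]
Profit = 91 + 88 + 93 = 272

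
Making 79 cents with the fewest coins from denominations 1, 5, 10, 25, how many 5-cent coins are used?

Greedy: take as many of the largest coin as possible, then repeat with the remainder.
79 = 3×25 + 4×1
Count of 5: 0

0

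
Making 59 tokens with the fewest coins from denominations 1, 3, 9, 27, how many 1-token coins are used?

2

59 − 2×27→5 − 1×3→2 − 2×1→0
Count of 1: 2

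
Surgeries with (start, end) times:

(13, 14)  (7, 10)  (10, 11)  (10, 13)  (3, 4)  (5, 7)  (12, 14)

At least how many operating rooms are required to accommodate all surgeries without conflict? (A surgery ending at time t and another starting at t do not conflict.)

Events (time:±→running): 3:+→1 4:-→0 5:+→1 7:-→0 7:+→1 10:-→0 10:+→1 10:+→2 … peak 2.

2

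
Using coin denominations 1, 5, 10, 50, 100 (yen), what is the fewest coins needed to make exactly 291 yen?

Use the largest denomination that fits, subtract, and repeat.
291 − 2×100→91 − 1×50→41 − 4×10→1 − 1×1→0
Total coins = 2 + 1 + 4 + 1 = 8

8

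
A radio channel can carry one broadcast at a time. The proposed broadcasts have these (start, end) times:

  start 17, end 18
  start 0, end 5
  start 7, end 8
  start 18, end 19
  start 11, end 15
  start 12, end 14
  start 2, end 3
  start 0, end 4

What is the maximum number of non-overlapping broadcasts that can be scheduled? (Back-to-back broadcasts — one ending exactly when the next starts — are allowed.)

5

By end time: (2,3), (0,4), (0,5), (7,8), (12,14), (11,15), (17,18), (18,19).
Pick (2,3); next start ≥ 3 → (7,8); next start ≥ 8 → (12,14); next start ≥ 14 → (17,18); next start ≥ 18 → (18,19).
Selected 5 broadcasts.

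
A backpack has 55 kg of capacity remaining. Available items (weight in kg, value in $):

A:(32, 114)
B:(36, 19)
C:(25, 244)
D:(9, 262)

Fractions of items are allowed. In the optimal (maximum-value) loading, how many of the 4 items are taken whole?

Greedy by value/weight ratio, highest first.
Order: D (262/9=29.11) > C (244/25=9.76) > A (114/32=3.56) > B (19/36=0.53)
Fill: take D (9 @ 262) → take C (25 @ 244) → take 21/32 of A → 74.81; 55/55 used.
2 item(s) taken whole; one partial (take 21/32 of A).

2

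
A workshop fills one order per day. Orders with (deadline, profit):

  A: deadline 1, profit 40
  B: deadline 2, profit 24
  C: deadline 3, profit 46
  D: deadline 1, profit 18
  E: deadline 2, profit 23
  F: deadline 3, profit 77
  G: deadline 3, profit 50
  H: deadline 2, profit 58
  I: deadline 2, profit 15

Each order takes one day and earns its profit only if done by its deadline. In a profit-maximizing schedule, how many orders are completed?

Sort by profit descending; place each in the latest free slot ≤ its deadline.
Profit order: F=77 H=58 G=50 C=46 A=40 B=24 E=23 D=18 I=15
Assign: F→slot 3, H→slot 2, G→slot 1, C skipped, A skipped, B skipped, E skipped, D skipped, I skipped.
Slots: [1:G] [2:H] [3:F]
3 of 9 scheduled.

3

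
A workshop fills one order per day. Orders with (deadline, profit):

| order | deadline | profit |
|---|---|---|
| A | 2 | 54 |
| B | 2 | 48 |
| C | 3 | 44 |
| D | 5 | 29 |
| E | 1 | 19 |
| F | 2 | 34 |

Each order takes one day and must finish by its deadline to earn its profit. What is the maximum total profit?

175

Profit order: A=54 B=48 C=44 F=34 D=29 E=19
Assign: A→slot 2, B→slot 1, C→slot 3, F skipped, D→slot 5, E skipped.
Slots: [1:B] [2:A] [3:C] [5:D]
Profit = 48 + 54 + 44 + 29 = 175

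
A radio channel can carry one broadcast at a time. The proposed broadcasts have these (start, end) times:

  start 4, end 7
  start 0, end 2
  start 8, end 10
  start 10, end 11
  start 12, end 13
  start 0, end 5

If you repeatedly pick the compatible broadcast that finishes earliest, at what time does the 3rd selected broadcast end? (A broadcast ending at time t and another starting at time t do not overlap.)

10

Sorted by end: (0,2)  (0,5)  (4,7)  (8,10)  (10,11)  (12,13)
take (0,2); skip (0,5); take (4,7); take (8,10); take (10,11); take (12,13).
Selected: (0,2) (4,7) (8,10) (10,11) (12,13)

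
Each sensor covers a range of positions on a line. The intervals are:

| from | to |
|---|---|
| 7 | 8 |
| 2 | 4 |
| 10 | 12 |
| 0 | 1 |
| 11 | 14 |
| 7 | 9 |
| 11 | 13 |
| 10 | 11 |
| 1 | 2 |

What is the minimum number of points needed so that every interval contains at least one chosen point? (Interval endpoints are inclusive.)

Sort by right endpoint; whenever an interval is uncovered, place a point at its right end.
By right end: [0,1]  [1,2]  [2,4]  [7,8]  [7,9]  [10,11]  [10,12]  [11,13]  [11,14]
[0,1] uncovered → point at 1; [2,4] uncovered → point at 4; [7,8] uncovered → point at 8; [10,11] uncovered → point at 11.
Points: 1, 4, 8, 11 (4 total).

4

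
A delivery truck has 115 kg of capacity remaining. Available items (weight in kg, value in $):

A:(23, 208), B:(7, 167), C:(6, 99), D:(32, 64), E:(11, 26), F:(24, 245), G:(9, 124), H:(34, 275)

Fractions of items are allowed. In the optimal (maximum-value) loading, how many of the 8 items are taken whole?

7

Greedy by value/weight ratio, highest first.
Ratios (sorted): B 23.86, C 16.50, G 13.78, F 10.21, A 9.04, H 8.09, E 2.36, D 2.00
take B (7 @ 167); take C (6 @ 99); take G (9 @ 124); take F (24 @ 245); take A (23 @ 208); take H (34 @ 275); take E (11 @ 26); take 1/32 of D → 2.00. Capacity used 115/115.
7 item(s) taken whole; one partial (take 1/32 of D).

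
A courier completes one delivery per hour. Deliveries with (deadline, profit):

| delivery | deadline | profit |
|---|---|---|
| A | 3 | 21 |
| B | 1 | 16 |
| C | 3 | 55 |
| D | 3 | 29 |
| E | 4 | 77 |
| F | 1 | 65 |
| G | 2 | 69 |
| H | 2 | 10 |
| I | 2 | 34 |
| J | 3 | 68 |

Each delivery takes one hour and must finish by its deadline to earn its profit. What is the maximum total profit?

279

Sort by profit descending; place each in the latest free slot ≤ its deadline.
By profit: E(d4,77), G(d2,69), J(d3,68), F(d1,65), C(d3,55), I(d2,34), D(d3,29), A(d3,21), B(d1,16), H(d2,10)
E→slot 4; G→slot 2; J→slot 3; F→slot 1; C skipped; I skipped; D skipped; A skipped; B skipped; H skipped.
Profit = 65 + 69 + 68 + 77 = 279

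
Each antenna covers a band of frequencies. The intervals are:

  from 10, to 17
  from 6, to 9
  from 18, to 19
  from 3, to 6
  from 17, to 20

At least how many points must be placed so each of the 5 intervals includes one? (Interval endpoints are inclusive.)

Sort by right endpoint; whenever an interval is uncovered, place a point at its right end.
Sorted: [3,6] [6,9] [10,17] [18,19] [17,20]
{[3,6],[6,9]} hit by 6; {[10,17]} hit by 17; {[18,19],[17,20]} hit by 19.
Points: 6, 17, 19 (3 total).

3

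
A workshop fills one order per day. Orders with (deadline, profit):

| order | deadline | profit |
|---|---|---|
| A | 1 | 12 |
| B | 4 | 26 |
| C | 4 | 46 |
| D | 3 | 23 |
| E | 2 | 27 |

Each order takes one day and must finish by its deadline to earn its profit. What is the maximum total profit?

Profit order: C=46 E=27 B=26 D=23 A=12
Assign: C→slot 4, E→slot 2, B→slot 3, D→slot 1, A skipped.
Slots: [1:D] [2:E] [3:B] [4:C]
Profit = 23 + 27 + 26 + 46 = 122

122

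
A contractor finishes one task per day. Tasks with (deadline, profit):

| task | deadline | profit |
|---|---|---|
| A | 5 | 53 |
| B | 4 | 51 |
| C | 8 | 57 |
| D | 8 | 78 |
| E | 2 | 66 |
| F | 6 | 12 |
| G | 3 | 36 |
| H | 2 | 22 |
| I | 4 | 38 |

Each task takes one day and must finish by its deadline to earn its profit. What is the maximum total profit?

391

Sort by profit descending; place each in the latest free slot ≤ its deadline.
By profit: D(d8,78), E(d2,66), C(d8,57), A(d5,53), B(d4,51), I(d4,38), G(d3,36), H(d2,22), F(d6,12)
D→slot 8; E→slot 2; C→slot 7; A→slot 5; B→slot 4; I→slot 3; G→slot 1; H skipped; F→slot 6.
Profit = 36 + 66 + 38 + 51 + 53 + 12 + 57 + 78 = 391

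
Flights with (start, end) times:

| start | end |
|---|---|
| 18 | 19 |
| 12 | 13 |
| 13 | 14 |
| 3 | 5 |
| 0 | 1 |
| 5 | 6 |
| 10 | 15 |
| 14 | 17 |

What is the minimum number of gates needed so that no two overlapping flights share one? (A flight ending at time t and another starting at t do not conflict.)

Events (time:±→running): 0:+→1 1:-→0 3:+→1 5:-→0 5:+→1 6:-→0 10:+→1 12:+→2 … peak 2.

2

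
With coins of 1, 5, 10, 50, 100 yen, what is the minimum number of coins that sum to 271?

271 − 2×100→71 − 1×50→21 − 2×10→1 − 1×1→0
Total coins = 2 + 1 + 2 + 1 = 6

6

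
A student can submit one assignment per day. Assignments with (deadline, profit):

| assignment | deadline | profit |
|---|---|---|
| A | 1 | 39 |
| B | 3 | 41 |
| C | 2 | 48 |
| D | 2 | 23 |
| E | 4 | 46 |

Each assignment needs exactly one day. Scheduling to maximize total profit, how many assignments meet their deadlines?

4

Sort by profit descending; place each in the latest free slot ≤ its deadline.
By profit: C(d2,48), E(d4,46), B(d3,41), A(d1,39), D(d2,23)
C→slot 2; E→slot 4; B→slot 3; A→slot 1; D skipped.
4 of 5 scheduled.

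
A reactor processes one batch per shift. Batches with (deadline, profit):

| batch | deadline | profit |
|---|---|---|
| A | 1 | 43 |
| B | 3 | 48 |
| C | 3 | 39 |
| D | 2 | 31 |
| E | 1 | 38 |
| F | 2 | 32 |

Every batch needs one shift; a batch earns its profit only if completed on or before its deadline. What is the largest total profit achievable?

Take jobs in profit order; each goes to the latest open slot no later than its deadline.
By profit: B(d3,48), A(d1,43), C(d3,39), E(d1,38), F(d2,32), D(d2,31)
B→slot 3; A→slot 1; C→slot 2; E skipped; F skipped; D skipped.
Profit = 43 + 39 + 48 = 130

130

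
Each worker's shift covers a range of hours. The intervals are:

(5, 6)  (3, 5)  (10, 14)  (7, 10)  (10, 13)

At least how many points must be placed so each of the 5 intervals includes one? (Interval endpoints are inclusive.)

2

Sorted: [3,5] [5,6] [7,10] [10,13] [10,14]
{[3,5],[5,6]} hit by 5; {[7,10],[10,13],[10,14]} hit by 10.
Points: 5, 10 (2 total).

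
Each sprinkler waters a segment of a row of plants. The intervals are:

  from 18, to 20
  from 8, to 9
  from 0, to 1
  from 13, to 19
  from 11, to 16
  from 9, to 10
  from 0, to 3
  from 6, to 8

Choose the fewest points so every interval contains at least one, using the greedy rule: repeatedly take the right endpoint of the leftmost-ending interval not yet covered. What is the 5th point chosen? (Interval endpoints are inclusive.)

By right end: [0,1]  [0,3]  [6,8]  [8,9]  [9,10]  [11,16]  [13,19]  [18,20]
[0,1] uncovered → point at 1; [6,8] uncovered → point at 8; [9,10] uncovered → point at 10; [11,16] uncovered → point at 16; [18,20] uncovered → point at 20.
Points: 1, 8, 10, 16, 20 (5 total).

20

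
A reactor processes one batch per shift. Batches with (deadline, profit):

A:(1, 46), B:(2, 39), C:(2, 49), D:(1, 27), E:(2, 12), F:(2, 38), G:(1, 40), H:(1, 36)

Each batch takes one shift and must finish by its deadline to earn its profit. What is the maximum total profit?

95

Take jobs in profit order; each goes to the latest open slot no later than its deadline.
Profit order: C=49 A=46 G=40 B=39 F=38 H=36 D=27 E=12
Assign: C→slot 2, A→slot 1, G skipped, B skipped, F skipped, H skipped, D skipped, E skipped.
Slots: [1:A] [2:C]
Profit = 46 + 49 = 95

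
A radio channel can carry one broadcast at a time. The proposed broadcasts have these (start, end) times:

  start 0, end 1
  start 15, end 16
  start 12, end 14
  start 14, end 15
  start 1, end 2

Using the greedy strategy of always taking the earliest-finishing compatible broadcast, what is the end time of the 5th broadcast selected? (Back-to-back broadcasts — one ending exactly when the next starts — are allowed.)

Order by finish time; keep every interval that doesn't clash with the previous kept one.
Sorted by end: (0,1)  (1,2)  (12,14)  (14,15)  (15,16)
take (0,1); take (1,2); take (12,14); take (14,15); take (15,16).
Selected: (0,1) (1,2) (12,14) (14,15) (15,16)

16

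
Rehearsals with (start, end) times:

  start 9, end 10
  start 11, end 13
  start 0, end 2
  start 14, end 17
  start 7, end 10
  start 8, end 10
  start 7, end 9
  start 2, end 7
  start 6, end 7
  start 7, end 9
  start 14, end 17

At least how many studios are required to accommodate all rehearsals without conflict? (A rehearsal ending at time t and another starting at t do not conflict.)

4

Events (time:±→running): 0:+→1 2:-→0 2:+→1 6:+→2 7:-→1 7:-→0 7:+→1 7:+→2 7:+→3 8:+→4 … peak 4.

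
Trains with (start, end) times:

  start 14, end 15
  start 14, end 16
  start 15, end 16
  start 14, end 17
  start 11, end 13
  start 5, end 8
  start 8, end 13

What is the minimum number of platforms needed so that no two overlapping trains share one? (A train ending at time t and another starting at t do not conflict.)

Count concurrent intervals with a sweep; the peak is the room count.
Events (time:±→running): 5:+→1 8:-→0 8:+→1 11:+→2 13:-→1 13:-→0 14:+→1 14:+→2 14:+→3 … peak 3.

3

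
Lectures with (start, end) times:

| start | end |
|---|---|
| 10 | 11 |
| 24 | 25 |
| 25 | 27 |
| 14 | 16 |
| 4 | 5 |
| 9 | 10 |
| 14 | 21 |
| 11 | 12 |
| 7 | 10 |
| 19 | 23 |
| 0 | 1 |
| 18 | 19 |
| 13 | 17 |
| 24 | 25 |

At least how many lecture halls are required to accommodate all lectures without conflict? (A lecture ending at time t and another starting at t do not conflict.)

3

The answer is the maximum number of intervals overlapping at any instant.
Events (time:±→running): 0:+→1 1:-→0 4:+→1 5:-→0 7:+→1 9:+→2 10:-→1 10:-→0 10:+→1 11:-→0 11:+→1 12:-→0 13:+→1 14:+→2 14:+→3 … peak 3.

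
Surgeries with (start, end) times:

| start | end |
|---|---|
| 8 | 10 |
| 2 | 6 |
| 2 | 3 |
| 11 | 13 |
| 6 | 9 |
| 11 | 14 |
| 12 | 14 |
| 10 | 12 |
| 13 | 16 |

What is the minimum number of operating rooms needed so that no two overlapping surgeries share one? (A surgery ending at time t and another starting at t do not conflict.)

Count concurrent intervals with a sweep; the peak is the room count.
Events (time:±→running): 2:+→1 2:+→2 3:-→1 6:-→0 6:+→1 8:+→2 9:-→1 10:-→0 10:+→1 11:+→2 11:+→3 … peak 3.

3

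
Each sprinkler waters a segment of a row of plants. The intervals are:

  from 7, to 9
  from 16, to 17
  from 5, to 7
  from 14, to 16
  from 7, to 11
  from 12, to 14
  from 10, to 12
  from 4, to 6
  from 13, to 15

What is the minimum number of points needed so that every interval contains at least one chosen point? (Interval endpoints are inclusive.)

5

Process intervals by earliest right end; each time one isn't hit yet, stab at its right endpoint.
By right end: [4,6]  [5,7]  [7,9]  [7,11]  [10,12]  [12,14]  [13,15]  [14,16]  [16,17]
[4,6] uncovered → point at 6; [7,9] uncovered → point at 9; [10,12] uncovered → point at 12; [13,15] uncovered → point at 15; [16,17] uncovered → point at 17.
Points: 6, 9, 12, 15, 17 (5 total).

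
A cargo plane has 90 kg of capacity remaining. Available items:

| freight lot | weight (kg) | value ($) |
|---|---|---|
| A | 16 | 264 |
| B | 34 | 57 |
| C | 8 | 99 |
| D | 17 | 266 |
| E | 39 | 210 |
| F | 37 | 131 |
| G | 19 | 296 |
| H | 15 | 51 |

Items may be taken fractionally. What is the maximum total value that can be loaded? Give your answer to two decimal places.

Order: A (264/16=16.50) > D (266/17=15.65) > G (296/19=15.58) > C (99/8=12.38) > E (210/39=5.38) > F (131/37=3.54) > H (51/15=3.40) > B (57/34=1.68)
Fill: take A (16 @ 264) → take D (17 @ 266) → take G (19 @ 296) → take C (8 @ 99) → take 30/39 of E → 161.54; 90/90 used.
Total value = 1086.54

1086.54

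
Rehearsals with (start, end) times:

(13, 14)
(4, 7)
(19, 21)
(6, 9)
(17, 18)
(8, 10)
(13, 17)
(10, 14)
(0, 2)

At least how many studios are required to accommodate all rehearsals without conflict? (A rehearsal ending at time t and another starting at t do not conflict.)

starts: [0, 4, 6, 8, 10, 13, 13, 17, 19]
ends:   [2, 7, 9, 10, 14, 14, 17, 18, 21]
s0→1 e2→0 s4→1 s6→2 e7→1 s8→2 e9→1 e10→0 s10→1 s13→2 s13→3  — peak 3.

3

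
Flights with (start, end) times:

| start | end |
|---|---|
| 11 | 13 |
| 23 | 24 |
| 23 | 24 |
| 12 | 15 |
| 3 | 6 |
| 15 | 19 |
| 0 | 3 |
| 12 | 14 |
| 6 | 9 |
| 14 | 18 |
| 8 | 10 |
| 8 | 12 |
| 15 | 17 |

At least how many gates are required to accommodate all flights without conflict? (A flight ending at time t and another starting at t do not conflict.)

Count concurrent intervals with a sweep; the peak is the room count.
Events (time:±→running): 0:+→1 3:-→0 3:+→1 6:-→0 6:+→1 8:+→2 8:+→3 … peak 3.

3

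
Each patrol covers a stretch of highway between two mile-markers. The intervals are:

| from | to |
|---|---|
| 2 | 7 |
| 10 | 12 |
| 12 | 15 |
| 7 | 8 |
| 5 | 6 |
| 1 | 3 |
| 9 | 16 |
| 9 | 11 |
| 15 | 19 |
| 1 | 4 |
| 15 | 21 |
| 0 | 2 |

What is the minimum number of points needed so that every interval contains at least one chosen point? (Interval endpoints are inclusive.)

Sort by right endpoint; whenever an interval is uncovered, place a point at its right end.
By right end: [0,2]  [1,3]  [1,4]  [5,6]  [2,7]  [7,8]  [9,11]  [10,12]  [12,15]  [9,16]  [15,19]  [15,21]
[0,2] uncovered → point at 2; [5,6] uncovered → point at 6; [7,8] uncovered → point at 8; [9,11] uncovered → point at 11; [12,15] uncovered → point at 15.
Points: 2, 6, 8, 11, 15 (5 total).

5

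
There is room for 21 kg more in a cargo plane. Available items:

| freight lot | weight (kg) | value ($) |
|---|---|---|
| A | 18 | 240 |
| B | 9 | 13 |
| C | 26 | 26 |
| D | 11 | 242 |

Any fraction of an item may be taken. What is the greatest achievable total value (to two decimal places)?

375.33

Ratios (sorted): D 22.00, A 13.33, B 1.44, C 1.00
take D (11 @ 242); take 10/18 of A → 133.33. Capacity used 21/21.
Total value = 375.33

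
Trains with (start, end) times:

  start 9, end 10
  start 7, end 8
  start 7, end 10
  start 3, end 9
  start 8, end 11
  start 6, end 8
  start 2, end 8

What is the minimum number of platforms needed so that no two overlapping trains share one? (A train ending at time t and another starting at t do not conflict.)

Events (time:±→running): 2:+→1 3:+→2 6:+→3 7:+→4 7:+→5 … peak 5.

5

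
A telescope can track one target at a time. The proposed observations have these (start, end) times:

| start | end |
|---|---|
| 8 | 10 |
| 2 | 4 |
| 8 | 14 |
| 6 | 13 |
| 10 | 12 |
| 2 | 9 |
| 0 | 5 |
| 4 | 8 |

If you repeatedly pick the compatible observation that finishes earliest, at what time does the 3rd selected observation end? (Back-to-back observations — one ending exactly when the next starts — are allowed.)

Order by finish time; keep every interval that doesn't clash with the previous kept one.
By end time: (2,4), (0,5), (4,8), (2,9), (8,10), (10,12), (6,13), (8,14).
Pick (2,4); next start ≥ 4 → (4,8); next start ≥ 8 → (8,10); next start ≥ 10 → (10,12).
Selected: (2,4) (4,8) (8,10) (10,12)

10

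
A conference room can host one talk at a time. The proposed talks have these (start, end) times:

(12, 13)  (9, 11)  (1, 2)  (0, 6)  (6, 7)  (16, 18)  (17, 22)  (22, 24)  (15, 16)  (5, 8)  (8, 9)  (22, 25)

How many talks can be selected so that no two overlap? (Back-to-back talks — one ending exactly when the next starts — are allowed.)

8

Greedy by earliest finish: after sorting by end time, pick each interval compatible with the last pick.
Sorted by end: (1,2)  (0,6)  (6,7)  (5,8)  (8,9)  (9,11)  (12,13)  (15,16)  (16,18)  (17,22)  (22,24)  (22,25)
take (1,2); take (6,7); take (8,9); take (9,11); take (12,13); take (15,16); take (16,18); take (22,24).
Selected 8 talks.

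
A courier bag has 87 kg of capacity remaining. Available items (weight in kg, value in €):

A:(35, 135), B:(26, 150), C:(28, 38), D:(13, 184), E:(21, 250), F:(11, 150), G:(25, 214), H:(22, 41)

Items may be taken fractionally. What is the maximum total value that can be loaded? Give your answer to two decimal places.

896.08

Sort by value per unit weight and fill in that order.
Order: D (184/13=14.15) > F (150/11=13.64) > E (250/21=11.90) > G (214/25=8.56) > B (150/26=5.77) > A (135/35=3.86) > H (41/22=1.86) > C (38/28=1.36)
Fill: take D (13 @ 184) → take F (11 @ 150) → take E (21 @ 250) → take G (25 @ 214) → take 17/26 of B → 98.08; 87/87 used.
Total value = 896.08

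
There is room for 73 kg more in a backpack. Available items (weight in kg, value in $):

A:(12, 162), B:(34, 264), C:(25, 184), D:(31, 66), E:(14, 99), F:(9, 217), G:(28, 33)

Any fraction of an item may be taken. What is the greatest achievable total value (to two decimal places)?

Greedy by value/weight ratio, highest first.
Ratios (sorted): F 24.11, A 13.50, B 7.76, C 7.36, E 7.07, D 2.13, G 1.18
take F (9 @ 217); take A (12 @ 162); take B (34 @ 264); take 18/25 of C → 132.48. Capacity used 73/73.
Total value = 775.48

775.48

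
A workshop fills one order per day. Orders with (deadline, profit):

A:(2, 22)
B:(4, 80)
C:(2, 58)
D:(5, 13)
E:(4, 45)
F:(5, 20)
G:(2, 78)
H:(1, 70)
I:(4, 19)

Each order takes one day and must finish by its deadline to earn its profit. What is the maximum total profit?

293

Sort by profit descending; place each in the latest free slot ≤ its deadline.
By profit: B(d4,80), G(d2,78), H(d1,70), C(d2,58), E(d4,45), A(d2,22), F(d5,20), I(d4,19), D(d5,13)
B→slot 4; G→slot 2; H→slot 1; C skipped; E→slot 3; A skipped; F→slot 5; I skipped; D skipped.
Profit = 70 + 78 + 45 + 80 + 20 = 293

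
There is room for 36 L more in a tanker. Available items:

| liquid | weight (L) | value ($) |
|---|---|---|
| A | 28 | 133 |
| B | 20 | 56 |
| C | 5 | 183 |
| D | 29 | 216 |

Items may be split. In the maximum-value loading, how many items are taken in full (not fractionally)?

2

Sort by value per unit weight and fill in that order.
Ratios (sorted): C 36.60, D 7.45, A 4.75, B 2.80
take C (5 @ 183); take D (29 @ 216); take 2/28 of A → 9.50. Capacity used 36/36.
2 item(s) taken whole; one partial (take 2/28 of A).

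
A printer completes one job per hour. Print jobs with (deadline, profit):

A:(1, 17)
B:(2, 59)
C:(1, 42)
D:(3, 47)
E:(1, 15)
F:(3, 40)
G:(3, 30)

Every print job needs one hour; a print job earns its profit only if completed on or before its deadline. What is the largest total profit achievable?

148

Take jobs in profit order; each goes to the latest open slot no later than its deadline.
By profit: B(d2,59), D(d3,47), C(d1,42), F(d3,40), G(d3,30), A(d1,17), E(d1,15)
B→slot 2; D→slot 3; C→slot 1; F skipped; G skipped; A skipped; E skipped.
Profit = 42 + 59 + 47 = 148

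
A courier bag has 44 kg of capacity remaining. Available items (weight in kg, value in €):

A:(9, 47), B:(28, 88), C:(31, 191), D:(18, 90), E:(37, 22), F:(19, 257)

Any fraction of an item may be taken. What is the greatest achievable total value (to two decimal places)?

Sort by value per unit weight and fill in that order.
Ratios (sorted): F 13.53, C 6.16, A 5.22, D 5.00, B 3.14, E 0.59
take F (19 @ 257); take 25/31 of C → 154.03. Capacity used 44/44.
Total value = 411.03

411.03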